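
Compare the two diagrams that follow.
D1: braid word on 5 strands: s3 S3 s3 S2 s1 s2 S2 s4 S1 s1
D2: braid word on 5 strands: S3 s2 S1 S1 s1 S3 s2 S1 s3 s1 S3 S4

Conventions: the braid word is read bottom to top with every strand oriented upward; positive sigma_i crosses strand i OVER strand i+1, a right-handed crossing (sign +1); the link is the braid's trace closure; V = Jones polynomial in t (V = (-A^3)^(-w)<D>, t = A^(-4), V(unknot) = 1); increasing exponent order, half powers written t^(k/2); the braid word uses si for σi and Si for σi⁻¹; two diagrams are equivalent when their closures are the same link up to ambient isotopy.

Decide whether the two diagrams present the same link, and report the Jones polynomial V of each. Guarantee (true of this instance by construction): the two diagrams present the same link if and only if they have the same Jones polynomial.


equivalent: no
V(D1) = 1  (w +2, c 10, <D> = A^6)
V(D2) = t^-2 - t^-1 + 1 - t + t^2  (w -2, c 12, <D> = A^-14 - A^-10 + A^-6 - A^-2 + A^2)
why: V(t) takes 2 values over 2 diagrams, fixing the grouping


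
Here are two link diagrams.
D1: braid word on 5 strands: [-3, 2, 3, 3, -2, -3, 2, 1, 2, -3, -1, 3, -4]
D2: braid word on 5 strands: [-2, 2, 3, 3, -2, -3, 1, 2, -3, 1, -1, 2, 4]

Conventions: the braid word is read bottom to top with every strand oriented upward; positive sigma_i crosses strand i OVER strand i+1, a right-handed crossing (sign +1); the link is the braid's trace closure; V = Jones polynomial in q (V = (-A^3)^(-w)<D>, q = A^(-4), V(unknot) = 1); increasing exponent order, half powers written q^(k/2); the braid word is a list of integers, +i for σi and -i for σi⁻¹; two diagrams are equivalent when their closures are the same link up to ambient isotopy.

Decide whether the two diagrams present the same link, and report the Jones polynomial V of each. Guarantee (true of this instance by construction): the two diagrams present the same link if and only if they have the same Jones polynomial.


same link: yes
V(D1) = -q^(-3/2) - 2q^(1/2) + q^(3/2) - q^(5/2) + q^(7/2)  [13 crossings, <D> = -A^-11 + A^-7 - A^-3 + 2A + A^9, w = +1]
D2 (bracket -A^-5 + A^-1 - A^3 + 2A^7 + A^15; 13 crossings at w = +3): V = -q^(-3/2) - 2q^(1/2) + q^(3/2) - q^(5/2) + q^(7/2)
note: all 2 diagrams share one V(q), hence one class


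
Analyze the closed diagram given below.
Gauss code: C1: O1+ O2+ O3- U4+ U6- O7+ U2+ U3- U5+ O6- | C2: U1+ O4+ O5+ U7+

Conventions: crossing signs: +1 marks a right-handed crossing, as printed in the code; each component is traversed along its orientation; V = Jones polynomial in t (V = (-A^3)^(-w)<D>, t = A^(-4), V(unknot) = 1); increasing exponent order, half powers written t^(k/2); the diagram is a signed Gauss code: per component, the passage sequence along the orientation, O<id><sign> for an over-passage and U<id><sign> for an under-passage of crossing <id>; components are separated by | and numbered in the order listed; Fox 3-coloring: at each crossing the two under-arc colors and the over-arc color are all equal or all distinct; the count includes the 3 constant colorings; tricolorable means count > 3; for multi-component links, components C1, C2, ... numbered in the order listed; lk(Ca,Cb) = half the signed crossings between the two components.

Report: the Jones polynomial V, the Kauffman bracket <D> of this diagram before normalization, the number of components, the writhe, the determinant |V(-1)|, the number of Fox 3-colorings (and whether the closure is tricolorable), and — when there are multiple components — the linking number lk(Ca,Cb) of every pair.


Jones polynomial: V(t) = -t^(1/2) + t^(3/2) - t^(5/2) - t^(9/2)
<D> = A^-9 + A^-1 - A^3 + A^7; writhe +3
components 2, writhe +3 (7 crossings)
linking number lk(C1,C2) = +2
3-colorings: 3 of 3^7, det 4 — not tricolorable
note: the span of V is 4, within the link bound 7 + 2 - 1


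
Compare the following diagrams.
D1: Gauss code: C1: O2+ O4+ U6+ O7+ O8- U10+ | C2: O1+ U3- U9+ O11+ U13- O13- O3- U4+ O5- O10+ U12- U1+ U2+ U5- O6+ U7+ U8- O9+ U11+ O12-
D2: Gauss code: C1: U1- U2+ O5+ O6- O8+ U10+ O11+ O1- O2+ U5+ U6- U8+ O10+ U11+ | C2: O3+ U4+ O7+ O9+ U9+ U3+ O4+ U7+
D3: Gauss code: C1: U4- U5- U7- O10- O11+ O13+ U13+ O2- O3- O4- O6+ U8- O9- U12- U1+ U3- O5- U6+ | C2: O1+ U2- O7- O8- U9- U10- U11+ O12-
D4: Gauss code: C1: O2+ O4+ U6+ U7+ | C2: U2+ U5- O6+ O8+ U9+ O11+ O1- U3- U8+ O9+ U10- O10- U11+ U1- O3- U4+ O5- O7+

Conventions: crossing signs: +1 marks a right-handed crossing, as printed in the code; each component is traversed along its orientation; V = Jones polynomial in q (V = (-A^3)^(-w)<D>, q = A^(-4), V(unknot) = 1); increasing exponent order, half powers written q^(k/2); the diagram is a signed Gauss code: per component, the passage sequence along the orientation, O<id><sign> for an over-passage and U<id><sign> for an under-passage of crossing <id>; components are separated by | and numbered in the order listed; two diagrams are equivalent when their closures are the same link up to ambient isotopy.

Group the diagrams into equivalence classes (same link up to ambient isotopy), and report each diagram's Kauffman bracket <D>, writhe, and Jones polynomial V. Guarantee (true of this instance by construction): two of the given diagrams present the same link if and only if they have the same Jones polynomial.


classes: {D1, D4} | {D2} | {D3}
V(D1) = -q^(1/2) + q^(3/2) - q^(5/2) - q^(9/2)  [13 crossings, <D> = A^-9 + A^-1 - A^3 + A^7, w = +3]
V(D2) = -q^(3/2) - q^(5/2) - 2q^(7/2) + q^(11/2) + q^(13/2) + q^(15/2) - q^(17/2)  [11 crossings, <D> = A^-13 - A^-9 - A^-5 - A^-1 + 2A^7 + A^11 + A^15, w = +7]
V(D3) = -q^(-11/2) + q^(-9/2) - q^(-7/2) - q^(-3/2)  (w -5, c 13, <D> = A^-9 + A^-1 - A^3 + A^7)
D4 (bracket A^-9 + A^-1 - A^3 + A^7; 11 crossings at w = +3): V = -q^(1/2) + q^(3/2) - q^(5/2) - q^(9/2)
insight: comparing 4 Jones polynomials yields 3 groups


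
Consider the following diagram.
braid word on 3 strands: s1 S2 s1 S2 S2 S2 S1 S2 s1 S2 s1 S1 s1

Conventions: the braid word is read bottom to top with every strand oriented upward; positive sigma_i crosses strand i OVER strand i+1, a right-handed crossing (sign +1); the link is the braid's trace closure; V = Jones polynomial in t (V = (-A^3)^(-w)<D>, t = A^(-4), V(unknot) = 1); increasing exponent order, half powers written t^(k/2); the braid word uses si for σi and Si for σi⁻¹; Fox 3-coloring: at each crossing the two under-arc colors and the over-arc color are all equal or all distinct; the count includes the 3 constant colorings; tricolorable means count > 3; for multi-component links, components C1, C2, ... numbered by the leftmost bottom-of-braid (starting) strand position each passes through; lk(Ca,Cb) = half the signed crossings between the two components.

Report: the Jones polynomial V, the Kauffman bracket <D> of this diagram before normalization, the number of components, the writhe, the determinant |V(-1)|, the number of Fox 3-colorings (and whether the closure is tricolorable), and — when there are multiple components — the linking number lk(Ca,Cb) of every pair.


V = t^(-11/2) - t^(-9/2) + t^(-7/2) - 2t^(-5/2) + t^(-3/2) - 2t^(-1/2)
<D> = 2A^-7 - A^-3 + 2A - A^5 + A^9 - A^13 (w = -3)
2 components over 13 crossings, w = -3
lk(C1,C2): 0
3 Fox colorings among 3^13, |V(-1)| = 8: not tricolorable
why: |V(-1)| = 8: so not tricolorable, since 3 does not divide 8


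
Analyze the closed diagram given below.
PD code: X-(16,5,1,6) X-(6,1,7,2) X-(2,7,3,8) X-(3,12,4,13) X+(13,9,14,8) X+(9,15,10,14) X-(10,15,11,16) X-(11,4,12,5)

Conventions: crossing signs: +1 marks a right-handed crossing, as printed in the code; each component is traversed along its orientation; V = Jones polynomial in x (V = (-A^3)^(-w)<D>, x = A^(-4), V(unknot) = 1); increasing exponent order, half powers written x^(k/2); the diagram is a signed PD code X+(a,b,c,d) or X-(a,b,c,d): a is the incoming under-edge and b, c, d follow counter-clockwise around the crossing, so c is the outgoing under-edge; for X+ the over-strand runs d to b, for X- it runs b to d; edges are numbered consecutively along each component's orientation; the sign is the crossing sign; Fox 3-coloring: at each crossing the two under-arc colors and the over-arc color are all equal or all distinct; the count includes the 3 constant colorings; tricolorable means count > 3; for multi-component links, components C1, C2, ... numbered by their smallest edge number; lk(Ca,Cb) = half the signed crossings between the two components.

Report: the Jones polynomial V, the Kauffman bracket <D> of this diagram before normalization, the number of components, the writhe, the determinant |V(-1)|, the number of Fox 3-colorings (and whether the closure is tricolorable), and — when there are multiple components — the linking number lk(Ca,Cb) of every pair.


V(x) = -x^-6 + x^-5 - x^-4 + 2x^-3 - x^-2 + x^-1
bracket: A^-8 - A^-4 + 2 - A^4 + A^8 - A^12, w = -4
1 component, writhe -4, over 8 crossings
det 7, colorings 3 of 3^8 — not tricolorable
observation: w = -4 shifts under R1 moves; the (-A^3)^(4) factor cancels that in V


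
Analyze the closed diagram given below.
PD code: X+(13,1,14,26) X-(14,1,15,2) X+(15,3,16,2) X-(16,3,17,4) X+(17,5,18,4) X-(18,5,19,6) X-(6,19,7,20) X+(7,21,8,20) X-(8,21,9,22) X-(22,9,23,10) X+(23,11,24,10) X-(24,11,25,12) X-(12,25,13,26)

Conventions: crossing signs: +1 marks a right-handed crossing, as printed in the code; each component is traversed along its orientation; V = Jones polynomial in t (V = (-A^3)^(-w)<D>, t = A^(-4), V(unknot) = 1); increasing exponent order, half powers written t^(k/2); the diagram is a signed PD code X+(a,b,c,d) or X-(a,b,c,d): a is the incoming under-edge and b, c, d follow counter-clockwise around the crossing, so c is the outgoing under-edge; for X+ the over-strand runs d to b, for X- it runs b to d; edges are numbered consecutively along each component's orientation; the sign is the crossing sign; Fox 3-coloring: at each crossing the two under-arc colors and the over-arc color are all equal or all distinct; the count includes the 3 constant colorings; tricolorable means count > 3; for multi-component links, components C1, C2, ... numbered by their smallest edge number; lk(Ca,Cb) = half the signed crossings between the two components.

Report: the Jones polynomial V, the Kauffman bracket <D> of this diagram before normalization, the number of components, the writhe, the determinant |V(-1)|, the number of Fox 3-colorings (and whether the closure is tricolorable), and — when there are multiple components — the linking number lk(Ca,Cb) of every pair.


V(t) = -t^-4 + t^-3 + t^-1
bracket: -A^-5 - A^3 + A^7, w = -3
1 component, writhe -3, over 13 crossings
det 3, colorings 9 of 3^13 — tricolorable
observation: the span of V is 3, forcing >= 3 crossings in any diagram


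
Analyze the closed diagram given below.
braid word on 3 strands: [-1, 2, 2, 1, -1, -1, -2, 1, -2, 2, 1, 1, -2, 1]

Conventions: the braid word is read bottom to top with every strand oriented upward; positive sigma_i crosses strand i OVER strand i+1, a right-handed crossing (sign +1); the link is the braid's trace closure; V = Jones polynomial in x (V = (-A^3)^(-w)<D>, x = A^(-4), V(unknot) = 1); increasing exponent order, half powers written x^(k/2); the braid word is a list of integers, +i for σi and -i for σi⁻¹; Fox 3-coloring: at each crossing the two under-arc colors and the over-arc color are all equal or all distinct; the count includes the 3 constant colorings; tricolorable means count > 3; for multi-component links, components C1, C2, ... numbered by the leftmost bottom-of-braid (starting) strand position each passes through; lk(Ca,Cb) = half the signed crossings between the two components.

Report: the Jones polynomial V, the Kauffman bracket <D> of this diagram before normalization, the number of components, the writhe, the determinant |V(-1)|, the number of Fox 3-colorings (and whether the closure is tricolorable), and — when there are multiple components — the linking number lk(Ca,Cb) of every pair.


V(x) = x + x^3 - x^4
bracket: -A^-10 + A^-6 + A^2, w = +2
1 component, writhe +2, over 14 crossings
det 3, colorings 9 of 3^14 — tricolorable
observation: V spans 3 powers of x: at least 3 crossings in any diagram


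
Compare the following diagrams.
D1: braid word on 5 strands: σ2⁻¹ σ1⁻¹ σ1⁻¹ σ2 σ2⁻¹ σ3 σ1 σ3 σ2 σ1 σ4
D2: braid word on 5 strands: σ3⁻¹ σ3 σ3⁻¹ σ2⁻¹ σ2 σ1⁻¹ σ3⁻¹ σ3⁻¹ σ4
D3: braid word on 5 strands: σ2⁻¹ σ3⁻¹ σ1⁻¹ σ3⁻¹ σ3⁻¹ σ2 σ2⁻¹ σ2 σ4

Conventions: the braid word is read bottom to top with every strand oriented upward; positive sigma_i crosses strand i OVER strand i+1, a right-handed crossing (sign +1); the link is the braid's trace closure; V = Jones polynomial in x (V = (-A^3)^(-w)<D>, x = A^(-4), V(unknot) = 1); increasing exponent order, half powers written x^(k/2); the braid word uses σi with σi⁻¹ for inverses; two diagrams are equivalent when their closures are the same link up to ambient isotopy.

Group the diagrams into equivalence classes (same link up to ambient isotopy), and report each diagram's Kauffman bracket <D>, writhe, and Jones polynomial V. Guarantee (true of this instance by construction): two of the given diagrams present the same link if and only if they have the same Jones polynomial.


grouping into links: {D1} | {D2, D3}
V(D1) = -x^(1/2) - x^(5/2)  (w +3, c 11, <D> = A^-1 + A^7)
V(D2) = x^(-9/2) - x^(-5/2) - x^(-3/2) - x^(-1/2)  [9 crossings, <D> = A^-7 + A^-3 + A - A^9, w = -3]
V(D3) = x^(-9/2) - x^(-5/2) - x^(-3/2) - x^(-1/2)  (w -3, c 9, <D> = A^-7 + A^-3 + A - A^9)
key observation: 2 values of V(x) split the 3 diagrams


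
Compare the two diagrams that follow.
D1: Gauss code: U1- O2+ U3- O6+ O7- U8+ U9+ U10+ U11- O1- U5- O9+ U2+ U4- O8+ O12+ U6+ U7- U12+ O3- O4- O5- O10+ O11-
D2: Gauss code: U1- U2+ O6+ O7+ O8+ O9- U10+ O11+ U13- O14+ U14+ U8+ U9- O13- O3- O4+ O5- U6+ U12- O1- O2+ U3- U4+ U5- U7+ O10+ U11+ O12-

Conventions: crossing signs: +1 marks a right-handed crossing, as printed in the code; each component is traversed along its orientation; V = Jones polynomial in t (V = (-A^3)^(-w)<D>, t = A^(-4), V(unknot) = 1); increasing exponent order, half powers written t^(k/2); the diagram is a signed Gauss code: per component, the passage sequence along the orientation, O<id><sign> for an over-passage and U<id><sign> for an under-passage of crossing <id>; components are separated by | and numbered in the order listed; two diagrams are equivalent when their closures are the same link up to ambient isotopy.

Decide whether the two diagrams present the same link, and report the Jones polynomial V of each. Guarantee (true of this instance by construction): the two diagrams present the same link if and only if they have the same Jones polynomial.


equivalent: no
D1 (bracket A^-8 - A^-4 + 1 - A^4 + A^8; 12 crossings at w = 0): V = t^-2 - t^-1 + 1 - t + t^2
D2 (bracket -A^-10 + A^-6 + A^2; 14 crossings at w = +2): V = t + t^3 - t^4
key observation: comparing 2 Jones polynomials yields 2 groups


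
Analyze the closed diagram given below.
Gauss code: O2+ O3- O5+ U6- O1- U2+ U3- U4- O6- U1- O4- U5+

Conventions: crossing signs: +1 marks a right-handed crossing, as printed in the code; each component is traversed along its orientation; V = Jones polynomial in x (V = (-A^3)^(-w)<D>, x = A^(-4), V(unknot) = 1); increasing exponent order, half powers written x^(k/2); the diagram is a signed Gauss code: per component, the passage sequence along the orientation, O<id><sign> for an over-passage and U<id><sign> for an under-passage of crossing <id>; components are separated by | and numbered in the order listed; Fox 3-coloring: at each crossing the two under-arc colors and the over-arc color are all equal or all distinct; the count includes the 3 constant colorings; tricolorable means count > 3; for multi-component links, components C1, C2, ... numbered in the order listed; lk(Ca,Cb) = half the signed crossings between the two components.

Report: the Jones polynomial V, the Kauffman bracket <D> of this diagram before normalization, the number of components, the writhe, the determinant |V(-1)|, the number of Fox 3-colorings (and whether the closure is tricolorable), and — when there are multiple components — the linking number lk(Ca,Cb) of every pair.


Jones polynomial: V(x) = -x^-4 + x^-3 + x^-1
<D> = A^-2 + A^6 - A^10; writhe -2
components 1, writhe -2 (6 crossings)
3-colorings: 9 of 3^6, det 3 — tricolorable
note: det 3 = |V(-1)|; divisible by 3, so tricolorable


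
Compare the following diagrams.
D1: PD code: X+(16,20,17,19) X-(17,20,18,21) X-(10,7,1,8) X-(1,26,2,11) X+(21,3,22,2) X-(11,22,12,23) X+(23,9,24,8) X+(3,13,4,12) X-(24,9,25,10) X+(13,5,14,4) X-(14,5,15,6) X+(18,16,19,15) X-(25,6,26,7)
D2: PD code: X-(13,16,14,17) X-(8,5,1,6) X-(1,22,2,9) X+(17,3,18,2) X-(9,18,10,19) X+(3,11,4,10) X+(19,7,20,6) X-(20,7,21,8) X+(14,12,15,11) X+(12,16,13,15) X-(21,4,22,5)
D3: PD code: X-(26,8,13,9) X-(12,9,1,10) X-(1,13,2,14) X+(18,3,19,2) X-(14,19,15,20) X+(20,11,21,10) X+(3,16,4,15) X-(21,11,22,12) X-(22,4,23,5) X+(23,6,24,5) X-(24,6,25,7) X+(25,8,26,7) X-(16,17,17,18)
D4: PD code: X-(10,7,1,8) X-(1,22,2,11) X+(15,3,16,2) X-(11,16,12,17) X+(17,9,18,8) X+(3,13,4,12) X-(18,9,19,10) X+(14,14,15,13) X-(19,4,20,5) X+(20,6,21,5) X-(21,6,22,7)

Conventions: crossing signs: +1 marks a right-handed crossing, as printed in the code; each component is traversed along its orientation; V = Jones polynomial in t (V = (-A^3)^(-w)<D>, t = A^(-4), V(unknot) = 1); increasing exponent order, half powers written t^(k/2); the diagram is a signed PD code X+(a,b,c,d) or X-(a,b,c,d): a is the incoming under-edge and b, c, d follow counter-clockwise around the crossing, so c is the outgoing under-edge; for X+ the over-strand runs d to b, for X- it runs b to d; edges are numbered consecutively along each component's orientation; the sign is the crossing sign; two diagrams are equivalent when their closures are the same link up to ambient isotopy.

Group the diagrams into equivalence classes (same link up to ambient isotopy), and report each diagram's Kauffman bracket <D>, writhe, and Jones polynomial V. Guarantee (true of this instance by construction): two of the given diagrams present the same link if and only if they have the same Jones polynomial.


equivalence classes: {D1, D2, D3, D4}
D1 (bracket A^-9 - A^-5 + 2A^-1 - A^3 + 2A^7 - A^11; 13 crossings at w = -1): V = t^(-7/2) - 2t^(-5/2) + t^(-3/2) - 2t^(-1/2) + t^(1/2) - t^(3/2)
D2 (bracket A^-9 - A^-5 + 2A^-1 - A^3 + 2A^7 - A^11; 11 crossings at w = -1): V = t^(-7/2) - 2t^(-5/2) + t^(-3/2) - 2t^(-1/2) + t^(1/2) - t^(3/2)
D3 (bracket A^-15 - A^-11 + 2A^-7 - A^-3 + 2A - A^5; 13 crossings at w = -3): V = t^(-7/2) - 2t^(-5/2) + t^(-3/2) - 2t^(-1/2) + t^(1/2) - t^(3/2)
V(D4) = t^(-7/2) - 2t^(-5/2) + t^(-3/2) - 2t^(-1/2) + t^(1/2) - t^(3/2)  [11 crossings, <D> = A^-9 - A^-5 + 2A^-1 - A^3 + 2A^7 - A^11, w = -1]
key observation: one V(t) for all 4 diagrams — one class (guaranteed)


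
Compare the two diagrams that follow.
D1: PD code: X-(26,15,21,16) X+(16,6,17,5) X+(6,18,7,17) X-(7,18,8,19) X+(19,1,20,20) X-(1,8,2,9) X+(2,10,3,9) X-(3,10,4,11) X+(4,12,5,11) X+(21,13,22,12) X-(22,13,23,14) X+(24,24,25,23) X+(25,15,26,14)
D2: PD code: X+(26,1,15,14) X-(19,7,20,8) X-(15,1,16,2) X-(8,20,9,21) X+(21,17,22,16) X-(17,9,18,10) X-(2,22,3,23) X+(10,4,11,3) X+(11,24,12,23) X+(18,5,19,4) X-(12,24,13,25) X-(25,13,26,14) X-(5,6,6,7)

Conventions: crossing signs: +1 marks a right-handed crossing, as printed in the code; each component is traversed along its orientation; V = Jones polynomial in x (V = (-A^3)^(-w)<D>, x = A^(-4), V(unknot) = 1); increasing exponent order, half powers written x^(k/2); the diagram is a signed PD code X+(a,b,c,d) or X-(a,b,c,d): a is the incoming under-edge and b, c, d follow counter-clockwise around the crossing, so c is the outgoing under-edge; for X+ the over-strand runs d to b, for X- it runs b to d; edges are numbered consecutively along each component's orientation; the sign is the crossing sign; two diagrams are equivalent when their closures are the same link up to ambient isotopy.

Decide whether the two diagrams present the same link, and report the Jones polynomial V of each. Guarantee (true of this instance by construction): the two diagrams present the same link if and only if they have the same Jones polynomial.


same link: no
V(D1) = -x^(-1/2) - x^(1/2)  [13 crossings, <D> = A^7 + A^11, w = +3]
V(D2) = -x^(-9/2) + x^(-7/2) - 3x^(-5/2) + 2x^(-3/2) - 2x^(-1/2) + 2x^(1/2) - x^(3/2)  [13 crossings, <D> = A^-15 - 2A^-11 + 2A^-7 - 2A^-3 + 3A - A^5 + A^9, w = -3]
insight: 2 values of V(x) split the 2 diagrams


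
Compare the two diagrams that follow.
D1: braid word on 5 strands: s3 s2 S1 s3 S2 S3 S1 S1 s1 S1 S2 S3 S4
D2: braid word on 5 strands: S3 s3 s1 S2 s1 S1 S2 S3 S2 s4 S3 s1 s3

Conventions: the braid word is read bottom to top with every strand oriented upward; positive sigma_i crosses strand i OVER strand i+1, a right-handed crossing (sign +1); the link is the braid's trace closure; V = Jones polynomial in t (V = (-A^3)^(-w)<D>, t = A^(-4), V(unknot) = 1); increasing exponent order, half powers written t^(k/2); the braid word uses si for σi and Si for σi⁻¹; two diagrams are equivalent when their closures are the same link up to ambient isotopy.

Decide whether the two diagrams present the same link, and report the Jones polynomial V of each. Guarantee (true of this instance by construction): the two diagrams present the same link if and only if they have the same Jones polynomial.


equivalent: no
V(D1) = t^(-9/2) - t^(-5/2) - t^(-3/2) - t^(-1/2)  (w -5, c 13, <D> = A^-13 + A^-9 + A^-5 - A^3)
V(D2) = t^(-7/2) - t^(-5/2) + t^(-3/2) - 2t^(-1/2) - t^(3/2)  [13 crossings, <D> = A^-9 + 2A^-1 - A^3 + A^7 - A^11, w = -1]
key observation: 2 values of V(t) split the 2 diagrams


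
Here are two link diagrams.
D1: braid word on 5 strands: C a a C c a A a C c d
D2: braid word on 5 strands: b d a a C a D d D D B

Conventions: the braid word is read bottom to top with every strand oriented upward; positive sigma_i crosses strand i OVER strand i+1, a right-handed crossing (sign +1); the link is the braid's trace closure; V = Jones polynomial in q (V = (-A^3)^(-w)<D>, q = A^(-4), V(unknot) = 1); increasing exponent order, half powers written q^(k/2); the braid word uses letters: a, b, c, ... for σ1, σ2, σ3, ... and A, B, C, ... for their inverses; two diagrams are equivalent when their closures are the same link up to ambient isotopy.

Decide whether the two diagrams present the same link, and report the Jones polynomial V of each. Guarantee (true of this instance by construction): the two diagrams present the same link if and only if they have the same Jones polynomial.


equivalent: yes
D1 (bracket -A^-9 + A^-1 + A^3 + A^7; 11 crossings at w = +3): V = -q^(1/2) - q^(3/2) - q^(5/2) + q^(9/2)
D2 (bracket -A^-15 + A^-7 + A^-3 + A; 11 crossings at w = +1): V = -q^(1/2) - q^(3/2) - q^(5/2) + q^(9/2)
key observation: one V(q) for all 2 diagrams — one class (guaranteed)


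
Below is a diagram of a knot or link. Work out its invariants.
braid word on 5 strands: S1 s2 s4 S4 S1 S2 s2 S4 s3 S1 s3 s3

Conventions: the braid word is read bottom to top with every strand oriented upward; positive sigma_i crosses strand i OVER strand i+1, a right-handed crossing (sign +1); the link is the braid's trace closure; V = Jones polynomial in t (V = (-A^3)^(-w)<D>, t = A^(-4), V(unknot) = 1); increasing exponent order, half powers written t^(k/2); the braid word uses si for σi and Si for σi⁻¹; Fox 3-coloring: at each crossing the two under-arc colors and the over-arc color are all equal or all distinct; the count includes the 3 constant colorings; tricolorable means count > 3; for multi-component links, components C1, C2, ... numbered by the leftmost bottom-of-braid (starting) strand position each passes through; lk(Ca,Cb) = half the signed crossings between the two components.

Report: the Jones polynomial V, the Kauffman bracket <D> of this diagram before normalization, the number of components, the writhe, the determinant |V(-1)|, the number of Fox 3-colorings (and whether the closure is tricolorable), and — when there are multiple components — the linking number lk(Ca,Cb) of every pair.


Jones polynomial: V(t) = -t^-3 + t^-2 - t^-1 + 3 - t + t^2 - t^3
<D> = -A^-12 + A^-8 - A^-4 + 3 - A^4 + A^8 - A^12; writhe 0
components 1, writhe 0 (12 crossings)
3-colorings: 27 of 3^12, det 9 — tricolorable
note: w = 0 shifts under R1 moves; the (-A^3)^(0) factor cancels that in V


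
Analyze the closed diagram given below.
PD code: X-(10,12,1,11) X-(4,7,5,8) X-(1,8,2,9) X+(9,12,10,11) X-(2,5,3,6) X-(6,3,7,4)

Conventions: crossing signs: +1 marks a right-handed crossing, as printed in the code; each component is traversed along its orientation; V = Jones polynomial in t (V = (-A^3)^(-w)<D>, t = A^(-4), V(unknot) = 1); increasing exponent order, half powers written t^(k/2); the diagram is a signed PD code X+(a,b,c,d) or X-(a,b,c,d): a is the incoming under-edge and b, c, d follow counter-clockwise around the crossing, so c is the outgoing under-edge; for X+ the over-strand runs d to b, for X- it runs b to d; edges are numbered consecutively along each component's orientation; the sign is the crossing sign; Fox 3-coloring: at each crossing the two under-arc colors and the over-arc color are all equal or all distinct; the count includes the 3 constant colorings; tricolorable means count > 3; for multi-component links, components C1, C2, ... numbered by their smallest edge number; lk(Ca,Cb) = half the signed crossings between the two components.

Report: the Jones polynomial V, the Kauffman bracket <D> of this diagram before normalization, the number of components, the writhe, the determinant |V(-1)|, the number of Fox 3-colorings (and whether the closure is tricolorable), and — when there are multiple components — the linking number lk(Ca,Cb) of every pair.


V = t^(-9/2) - t^(-5/2) - t^(-3/2) - t^(-1/2)
<D> = -A^-10 - A^-6 - A^-2 + A^6 (w = -4)
2 components over 6 crossings, w = -4
lk(C1,C2): 0
27 Fox colorings among 3^7, |V(-1)| = 0: tricolorable
why: every pair of the 2 components has lk = 0


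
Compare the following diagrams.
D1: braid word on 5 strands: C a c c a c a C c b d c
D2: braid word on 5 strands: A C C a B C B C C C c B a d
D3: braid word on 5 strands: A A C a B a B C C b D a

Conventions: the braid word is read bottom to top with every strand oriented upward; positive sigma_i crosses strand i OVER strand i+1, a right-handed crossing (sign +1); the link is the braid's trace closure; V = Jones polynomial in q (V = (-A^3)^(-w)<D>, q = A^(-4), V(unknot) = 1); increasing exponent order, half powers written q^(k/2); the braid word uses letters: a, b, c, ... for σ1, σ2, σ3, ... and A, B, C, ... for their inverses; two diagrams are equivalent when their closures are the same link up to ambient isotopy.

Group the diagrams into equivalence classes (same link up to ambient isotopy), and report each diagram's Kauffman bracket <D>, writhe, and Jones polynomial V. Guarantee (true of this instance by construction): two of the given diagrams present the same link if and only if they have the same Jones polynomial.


equivalence classes: {D1} | {D2} | {D3}
D1 (bracket A^-8 - 2A^-4 + 1 - 2A^4 + 2A^8 + A^16; 12 crossings at w = +8): V = q^2 + 2q^4 - 2q^5 + q^6 - 2q^7 + q^8
V(D2) = -q^-8 + q^-5 + q^-3  [14 crossings, <D> = A^-6 + A^2 - A^14, w = -6]
V(D3) = -q^-6 + q^-5 - q^-4 + 2q^-3 - q^-2 + q^-1  [12 crossings, <D> = A^-8 - A^-4 + 2 - A^4 + A^8 - A^12, w = -4]
key observation: comparing 3 Jones polynomials yields 3 groups


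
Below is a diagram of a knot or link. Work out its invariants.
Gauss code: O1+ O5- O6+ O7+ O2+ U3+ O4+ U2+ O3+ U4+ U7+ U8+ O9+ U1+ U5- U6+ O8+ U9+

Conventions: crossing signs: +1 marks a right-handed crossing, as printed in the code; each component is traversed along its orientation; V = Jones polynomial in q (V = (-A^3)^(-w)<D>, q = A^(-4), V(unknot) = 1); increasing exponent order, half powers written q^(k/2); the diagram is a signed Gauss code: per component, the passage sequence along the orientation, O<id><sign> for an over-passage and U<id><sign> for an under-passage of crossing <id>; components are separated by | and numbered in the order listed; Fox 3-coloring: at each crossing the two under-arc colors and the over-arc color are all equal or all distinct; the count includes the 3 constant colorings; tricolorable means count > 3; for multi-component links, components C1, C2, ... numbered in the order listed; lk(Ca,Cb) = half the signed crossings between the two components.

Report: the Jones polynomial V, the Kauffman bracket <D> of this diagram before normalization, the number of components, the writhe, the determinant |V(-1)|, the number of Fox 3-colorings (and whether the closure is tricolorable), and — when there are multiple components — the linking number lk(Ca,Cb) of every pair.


V = q^2 + 2q^4 - 2q^5 + q^6 - 2q^7 + q^8
<D> = -A^-11 + 2A^-7 - A^-3 + 2A - 2A^5 - A^13 (w = +7)
1 component over 9 crossings, w = +7
27 Fox colorings among 3^9, |V(-1)| = 9: tricolorable
why: w = +7 shifts under R1 moves; the (-A^3)^(-7) factor cancels that in V


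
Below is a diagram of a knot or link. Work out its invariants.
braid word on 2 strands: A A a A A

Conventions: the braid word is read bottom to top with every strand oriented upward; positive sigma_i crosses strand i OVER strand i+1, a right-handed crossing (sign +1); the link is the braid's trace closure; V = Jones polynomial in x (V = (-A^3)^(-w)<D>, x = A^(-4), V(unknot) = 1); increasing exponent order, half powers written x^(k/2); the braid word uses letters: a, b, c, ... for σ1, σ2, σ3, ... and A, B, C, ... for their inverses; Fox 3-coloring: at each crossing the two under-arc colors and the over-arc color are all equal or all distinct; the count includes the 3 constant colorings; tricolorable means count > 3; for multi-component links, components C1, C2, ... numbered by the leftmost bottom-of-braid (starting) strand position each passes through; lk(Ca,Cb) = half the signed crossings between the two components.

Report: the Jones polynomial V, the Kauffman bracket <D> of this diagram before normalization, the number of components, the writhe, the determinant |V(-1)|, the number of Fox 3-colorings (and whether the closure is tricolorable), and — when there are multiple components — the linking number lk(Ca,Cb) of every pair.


Jones polynomial: V(x) = -x^-4 + x^-3 + x^-1
<D> = -A^-5 - A^3 + A^7; writhe -3
components 1, writhe -3 (5 crossings)
3-colorings: 9 of 3^5, det 3 — tricolorable
note: V spans 3 powers of x: at least 3 crossings in any diagram


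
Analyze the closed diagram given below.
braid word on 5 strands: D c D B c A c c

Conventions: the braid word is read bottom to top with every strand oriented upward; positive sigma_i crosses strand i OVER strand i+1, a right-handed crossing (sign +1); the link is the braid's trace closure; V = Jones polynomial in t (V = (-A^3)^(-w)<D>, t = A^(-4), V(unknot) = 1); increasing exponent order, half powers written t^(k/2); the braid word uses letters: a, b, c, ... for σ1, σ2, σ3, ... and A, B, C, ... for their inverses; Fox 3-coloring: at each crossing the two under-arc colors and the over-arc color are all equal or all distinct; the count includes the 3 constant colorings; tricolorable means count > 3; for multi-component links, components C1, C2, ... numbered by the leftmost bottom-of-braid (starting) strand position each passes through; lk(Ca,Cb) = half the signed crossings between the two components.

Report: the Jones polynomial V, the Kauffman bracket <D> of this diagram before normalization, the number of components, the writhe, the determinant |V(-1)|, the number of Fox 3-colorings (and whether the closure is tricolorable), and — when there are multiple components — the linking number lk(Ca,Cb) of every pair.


Jones polynomial: V(t) = t^-1 - 1 + 2t - 2t^2 + 2t^3 - 2t^4 + t^5
<D> = A^-20 - 2A^-16 + 2A^-12 - 2A^-8 + 2A^-4 - 1 + A^4; writhe 0
components 1, writhe 0 (8 crossings)
3-colorings: 3 of 3^8, det 11 — not tricolorable
note: |V(-1)| = 11: so not tricolorable, since 3 does not divide 11


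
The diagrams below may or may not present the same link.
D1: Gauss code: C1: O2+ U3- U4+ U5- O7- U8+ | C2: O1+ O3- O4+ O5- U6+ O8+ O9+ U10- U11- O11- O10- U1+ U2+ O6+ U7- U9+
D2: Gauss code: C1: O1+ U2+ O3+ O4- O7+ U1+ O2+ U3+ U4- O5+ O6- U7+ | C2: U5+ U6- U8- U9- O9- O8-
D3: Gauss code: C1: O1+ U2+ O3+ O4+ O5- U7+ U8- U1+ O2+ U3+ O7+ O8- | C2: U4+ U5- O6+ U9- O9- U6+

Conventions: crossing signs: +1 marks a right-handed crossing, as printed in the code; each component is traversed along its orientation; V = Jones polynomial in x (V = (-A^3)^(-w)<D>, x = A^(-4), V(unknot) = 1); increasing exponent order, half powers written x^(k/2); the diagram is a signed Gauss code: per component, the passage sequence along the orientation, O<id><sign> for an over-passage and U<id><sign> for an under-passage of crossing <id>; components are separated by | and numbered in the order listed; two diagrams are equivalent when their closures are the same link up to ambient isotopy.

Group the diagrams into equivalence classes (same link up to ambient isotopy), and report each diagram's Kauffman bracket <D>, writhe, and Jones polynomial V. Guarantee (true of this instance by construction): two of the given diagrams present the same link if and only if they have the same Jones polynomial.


grouping into links: {D1} | {D2, D3}
V(D1) = -2x^(1/2) + x^(3/2) - 2x^(5/2) + x^(7/2) - x^(9/2) + x^(11/2)  (w +1, c 11, <D> = -A^-19 + A^-15 - A^-11 + 2A^-7 - A^-3 + 2A)
V(D2) = -x^(1/2) - x^(3/2) - x^(5/2) + x^(9/2)  [9 crossings, <D> = -A^-15 + A^-7 + A^-3 + A, w = +1]
D3 (bracket -A^-9 + A^-1 + A^3 + A^7; 9 crossings at w = +3): V = -x^(1/2) - x^(3/2) - x^(5/2) + x^(9/2)
why: V(x) takes 2 values over 3 diagrams, fixing the grouping


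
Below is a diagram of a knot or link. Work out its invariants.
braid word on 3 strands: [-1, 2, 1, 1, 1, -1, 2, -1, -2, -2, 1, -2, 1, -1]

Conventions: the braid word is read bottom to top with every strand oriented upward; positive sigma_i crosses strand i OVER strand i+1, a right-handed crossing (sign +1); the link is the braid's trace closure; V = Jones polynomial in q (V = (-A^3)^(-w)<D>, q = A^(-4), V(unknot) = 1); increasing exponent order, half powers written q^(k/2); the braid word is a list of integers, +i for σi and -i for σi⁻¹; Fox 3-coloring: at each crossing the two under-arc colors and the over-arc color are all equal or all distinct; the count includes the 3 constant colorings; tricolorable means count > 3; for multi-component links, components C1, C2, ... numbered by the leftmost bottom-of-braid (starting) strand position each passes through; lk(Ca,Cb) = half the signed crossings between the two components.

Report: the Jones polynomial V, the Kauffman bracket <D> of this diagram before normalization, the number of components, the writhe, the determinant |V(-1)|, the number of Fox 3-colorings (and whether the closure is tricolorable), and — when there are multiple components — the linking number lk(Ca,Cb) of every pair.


V = -q^-3 + 2q^-2 - 2q^-1 + 3 - 2q + 2q^2 - q^3
<D> = -A^-12 + 2A^-8 - 2A^-4 + 3 - 2A^4 + 2A^8 - A^12 (w = 0)
1 component over 14 crossings, w = 0
3 Fox colorings among 3^14, |V(-1)| = 13: not tricolorable
why: the span of V is 6, forcing >= 6 crossings in any diagram


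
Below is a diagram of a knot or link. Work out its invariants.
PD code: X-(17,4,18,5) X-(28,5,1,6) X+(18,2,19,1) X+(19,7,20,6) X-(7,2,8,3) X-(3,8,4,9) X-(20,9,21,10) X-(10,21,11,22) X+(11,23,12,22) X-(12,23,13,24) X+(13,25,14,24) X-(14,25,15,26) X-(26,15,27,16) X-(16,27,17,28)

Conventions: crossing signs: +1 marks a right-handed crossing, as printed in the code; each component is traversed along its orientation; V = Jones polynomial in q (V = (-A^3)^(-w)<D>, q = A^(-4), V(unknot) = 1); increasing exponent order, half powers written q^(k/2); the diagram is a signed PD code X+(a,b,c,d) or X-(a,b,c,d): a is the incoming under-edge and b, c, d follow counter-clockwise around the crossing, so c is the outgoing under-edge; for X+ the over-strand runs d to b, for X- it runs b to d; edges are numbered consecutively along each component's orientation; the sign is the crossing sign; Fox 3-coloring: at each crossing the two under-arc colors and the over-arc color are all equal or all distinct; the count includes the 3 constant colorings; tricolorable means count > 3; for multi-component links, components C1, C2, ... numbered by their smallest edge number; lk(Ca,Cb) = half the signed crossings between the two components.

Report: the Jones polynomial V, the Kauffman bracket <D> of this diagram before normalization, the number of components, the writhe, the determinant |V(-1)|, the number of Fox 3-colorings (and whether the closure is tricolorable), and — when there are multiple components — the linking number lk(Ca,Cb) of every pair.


V = q^-8 - 2q^-7 + q^-6 - 2q^-5 + 2q^-4 + q^-2
<D> = A^-10 + 2A^-2 - 2A^2 + A^6 - 2A^10 + A^14 (w = -6)
1 component over 14 crossings, w = -6
27 Fox colorings among 3^14, |V(-1)| = 9: tricolorable
why: det 9 = |V(-1)|; divisible by 3, so tricolorable


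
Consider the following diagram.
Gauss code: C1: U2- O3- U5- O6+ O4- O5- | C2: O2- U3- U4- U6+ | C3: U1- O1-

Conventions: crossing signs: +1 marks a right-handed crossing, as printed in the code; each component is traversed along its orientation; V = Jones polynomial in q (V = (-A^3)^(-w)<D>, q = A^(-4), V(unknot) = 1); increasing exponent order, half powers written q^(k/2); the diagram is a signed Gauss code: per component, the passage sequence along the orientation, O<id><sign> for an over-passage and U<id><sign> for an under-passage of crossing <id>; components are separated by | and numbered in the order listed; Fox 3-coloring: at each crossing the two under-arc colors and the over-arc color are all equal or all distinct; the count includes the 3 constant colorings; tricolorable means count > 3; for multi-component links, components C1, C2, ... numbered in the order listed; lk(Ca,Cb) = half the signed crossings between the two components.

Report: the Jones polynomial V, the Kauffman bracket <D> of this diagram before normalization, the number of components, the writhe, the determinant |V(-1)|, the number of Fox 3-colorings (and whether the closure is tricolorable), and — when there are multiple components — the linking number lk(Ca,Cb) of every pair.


V = q^-3 + q^-2 + q^-1 + 1
<D> = A^-12 + A^-8 + A^-4 + 1 (w = -4)
3 components over 6 crossings, w = -4
lk(C1,C2): -1
lk(C1,C3) = 0
linking number lk(C2,C3) = 0
9 Fox colorings among 3^6, |V(-1)| = 0: tricolorable
why: the span of V is 3, within the link bound 6 + 3 - 1


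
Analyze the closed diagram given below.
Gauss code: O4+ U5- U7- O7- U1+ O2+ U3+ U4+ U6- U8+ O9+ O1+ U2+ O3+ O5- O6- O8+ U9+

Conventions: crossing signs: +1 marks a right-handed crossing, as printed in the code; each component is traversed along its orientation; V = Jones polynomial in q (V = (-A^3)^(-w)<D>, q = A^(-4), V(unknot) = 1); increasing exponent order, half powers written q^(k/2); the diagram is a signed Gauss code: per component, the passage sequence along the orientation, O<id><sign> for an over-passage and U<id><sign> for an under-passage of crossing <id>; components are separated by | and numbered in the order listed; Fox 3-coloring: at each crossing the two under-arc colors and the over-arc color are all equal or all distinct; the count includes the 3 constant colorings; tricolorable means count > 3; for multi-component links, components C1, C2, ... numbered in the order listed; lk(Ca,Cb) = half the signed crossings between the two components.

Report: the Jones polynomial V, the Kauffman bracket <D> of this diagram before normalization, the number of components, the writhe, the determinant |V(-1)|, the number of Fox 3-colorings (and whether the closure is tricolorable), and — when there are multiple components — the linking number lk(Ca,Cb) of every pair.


Jones polynomial: V(q) = q - q^2 + 2q^3 - q^4 + q^5 - q^6
<D> = A^-15 - A^-11 + A^-7 - 2A^-3 + A - A^5; writhe +3
components 1, writhe +3 (9 crossings)
3-colorings: 3 of 3^9, det 7 — not tricolorable
note: det 7 = |V(-1)|; not divisible by 3, so not tricolorable
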